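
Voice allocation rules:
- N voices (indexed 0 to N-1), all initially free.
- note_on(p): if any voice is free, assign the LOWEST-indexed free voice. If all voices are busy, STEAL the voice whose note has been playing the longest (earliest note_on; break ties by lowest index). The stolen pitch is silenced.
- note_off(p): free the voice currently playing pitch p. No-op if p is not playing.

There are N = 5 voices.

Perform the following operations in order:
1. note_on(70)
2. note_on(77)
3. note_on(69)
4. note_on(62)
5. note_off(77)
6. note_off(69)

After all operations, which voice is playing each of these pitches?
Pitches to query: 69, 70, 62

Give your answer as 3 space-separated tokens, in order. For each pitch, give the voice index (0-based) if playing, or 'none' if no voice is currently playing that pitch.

Answer: none 0 3

Derivation:
Op 1: note_on(70): voice 0 is free -> assigned | voices=[70 - - - -]
Op 2: note_on(77): voice 1 is free -> assigned | voices=[70 77 - - -]
Op 3: note_on(69): voice 2 is free -> assigned | voices=[70 77 69 - -]
Op 4: note_on(62): voice 3 is free -> assigned | voices=[70 77 69 62 -]
Op 5: note_off(77): free voice 1 | voices=[70 - 69 62 -]
Op 6: note_off(69): free voice 2 | voices=[70 - - 62 -]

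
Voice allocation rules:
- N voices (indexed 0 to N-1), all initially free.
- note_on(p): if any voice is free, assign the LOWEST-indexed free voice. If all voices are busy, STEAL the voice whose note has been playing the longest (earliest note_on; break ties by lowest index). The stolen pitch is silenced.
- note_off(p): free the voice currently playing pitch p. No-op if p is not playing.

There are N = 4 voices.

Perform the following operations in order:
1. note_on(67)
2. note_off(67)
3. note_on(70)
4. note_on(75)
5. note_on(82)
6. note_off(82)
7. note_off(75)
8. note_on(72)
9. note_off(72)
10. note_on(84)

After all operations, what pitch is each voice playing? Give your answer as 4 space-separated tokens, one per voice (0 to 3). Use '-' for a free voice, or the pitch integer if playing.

Answer: 70 84 - -

Derivation:
Op 1: note_on(67): voice 0 is free -> assigned | voices=[67 - - -]
Op 2: note_off(67): free voice 0 | voices=[- - - -]
Op 3: note_on(70): voice 0 is free -> assigned | voices=[70 - - -]
Op 4: note_on(75): voice 1 is free -> assigned | voices=[70 75 - -]
Op 5: note_on(82): voice 2 is free -> assigned | voices=[70 75 82 -]
Op 6: note_off(82): free voice 2 | voices=[70 75 - -]
Op 7: note_off(75): free voice 1 | voices=[70 - - -]
Op 8: note_on(72): voice 1 is free -> assigned | voices=[70 72 - -]
Op 9: note_off(72): free voice 1 | voices=[70 - - -]
Op 10: note_on(84): voice 1 is free -> assigned | voices=[70 84 - -]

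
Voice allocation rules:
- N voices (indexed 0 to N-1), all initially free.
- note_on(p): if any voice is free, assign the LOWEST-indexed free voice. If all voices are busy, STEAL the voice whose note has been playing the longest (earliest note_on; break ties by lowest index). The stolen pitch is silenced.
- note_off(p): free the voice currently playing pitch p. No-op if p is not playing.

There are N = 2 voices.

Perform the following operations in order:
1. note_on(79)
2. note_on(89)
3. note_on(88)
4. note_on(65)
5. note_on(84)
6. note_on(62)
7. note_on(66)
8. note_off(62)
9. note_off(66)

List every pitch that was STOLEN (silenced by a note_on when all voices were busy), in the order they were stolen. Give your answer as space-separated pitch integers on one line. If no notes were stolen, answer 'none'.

Answer: 79 89 88 65 84

Derivation:
Op 1: note_on(79): voice 0 is free -> assigned | voices=[79 -]
Op 2: note_on(89): voice 1 is free -> assigned | voices=[79 89]
Op 3: note_on(88): all voices busy, STEAL voice 0 (pitch 79, oldest) -> assign | voices=[88 89]
Op 4: note_on(65): all voices busy, STEAL voice 1 (pitch 89, oldest) -> assign | voices=[88 65]
Op 5: note_on(84): all voices busy, STEAL voice 0 (pitch 88, oldest) -> assign | voices=[84 65]
Op 6: note_on(62): all voices busy, STEAL voice 1 (pitch 65, oldest) -> assign | voices=[84 62]
Op 7: note_on(66): all voices busy, STEAL voice 0 (pitch 84, oldest) -> assign | voices=[66 62]
Op 8: note_off(62): free voice 1 | voices=[66 -]
Op 9: note_off(66): free voice 0 | voices=[- -]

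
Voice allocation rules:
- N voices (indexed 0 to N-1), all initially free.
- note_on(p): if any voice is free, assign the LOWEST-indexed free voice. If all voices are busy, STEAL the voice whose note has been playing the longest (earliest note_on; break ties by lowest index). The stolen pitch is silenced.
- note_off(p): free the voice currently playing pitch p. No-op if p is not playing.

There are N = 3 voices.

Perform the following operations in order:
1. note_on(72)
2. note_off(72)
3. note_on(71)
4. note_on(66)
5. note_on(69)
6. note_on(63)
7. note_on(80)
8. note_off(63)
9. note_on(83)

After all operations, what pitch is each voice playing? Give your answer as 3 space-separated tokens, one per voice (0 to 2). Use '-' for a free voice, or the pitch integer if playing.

Op 1: note_on(72): voice 0 is free -> assigned | voices=[72 - -]
Op 2: note_off(72): free voice 0 | voices=[- - -]
Op 3: note_on(71): voice 0 is free -> assigned | voices=[71 - -]
Op 4: note_on(66): voice 1 is free -> assigned | voices=[71 66 -]
Op 5: note_on(69): voice 2 is free -> assigned | voices=[71 66 69]
Op 6: note_on(63): all voices busy, STEAL voice 0 (pitch 71, oldest) -> assign | voices=[63 66 69]
Op 7: note_on(80): all voices busy, STEAL voice 1 (pitch 66, oldest) -> assign | voices=[63 80 69]
Op 8: note_off(63): free voice 0 | voices=[- 80 69]
Op 9: note_on(83): voice 0 is free -> assigned | voices=[83 80 69]

Answer: 83 80 69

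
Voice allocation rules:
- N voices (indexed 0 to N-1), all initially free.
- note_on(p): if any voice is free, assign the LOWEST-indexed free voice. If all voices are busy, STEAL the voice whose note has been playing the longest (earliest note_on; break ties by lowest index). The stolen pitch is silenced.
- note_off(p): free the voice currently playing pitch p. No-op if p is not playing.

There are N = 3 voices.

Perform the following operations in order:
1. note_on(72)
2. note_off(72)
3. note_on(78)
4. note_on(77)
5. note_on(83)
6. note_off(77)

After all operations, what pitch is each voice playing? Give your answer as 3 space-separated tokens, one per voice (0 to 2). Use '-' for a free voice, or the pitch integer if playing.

Op 1: note_on(72): voice 0 is free -> assigned | voices=[72 - -]
Op 2: note_off(72): free voice 0 | voices=[- - -]
Op 3: note_on(78): voice 0 is free -> assigned | voices=[78 - -]
Op 4: note_on(77): voice 1 is free -> assigned | voices=[78 77 -]
Op 5: note_on(83): voice 2 is free -> assigned | voices=[78 77 83]
Op 6: note_off(77): free voice 1 | voices=[78 - 83]

Answer: 78 - 83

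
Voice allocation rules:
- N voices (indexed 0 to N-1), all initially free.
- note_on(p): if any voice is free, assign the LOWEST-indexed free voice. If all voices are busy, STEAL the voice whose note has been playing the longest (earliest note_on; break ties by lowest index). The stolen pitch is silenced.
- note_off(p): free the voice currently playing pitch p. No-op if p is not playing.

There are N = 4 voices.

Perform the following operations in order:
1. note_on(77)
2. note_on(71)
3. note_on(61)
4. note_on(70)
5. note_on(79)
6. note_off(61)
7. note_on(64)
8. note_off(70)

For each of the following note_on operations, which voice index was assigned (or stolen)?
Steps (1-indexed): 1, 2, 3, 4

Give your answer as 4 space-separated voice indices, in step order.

Op 1: note_on(77): voice 0 is free -> assigned | voices=[77 - - -]
Op 2: note_on(71): voice 1 is free -> assigned | voices=[77 71 - -]
Op 3: note_on(61): voice 2 is free -> assigned | voices=[77 71 61 -]
Op 4: note_on(70): voice 3 is free -> assigned | voices=[77 71 61 70]
Op 5: note_on(79): all voices busy, STEAL voice 0 (pitch 77, oldest) -> assign | voices=[79 71 61 70]
Op 6: note_off(61): free voice 2 | voices=[79 71 - 70]
Op 7: note_on(64): voice 2 is free -> assigned | voices=[79 71 64 70]
Op 8: note_off(70): free voice 3 | voices=[79 71 64 -]

Answer: 0 1 2 3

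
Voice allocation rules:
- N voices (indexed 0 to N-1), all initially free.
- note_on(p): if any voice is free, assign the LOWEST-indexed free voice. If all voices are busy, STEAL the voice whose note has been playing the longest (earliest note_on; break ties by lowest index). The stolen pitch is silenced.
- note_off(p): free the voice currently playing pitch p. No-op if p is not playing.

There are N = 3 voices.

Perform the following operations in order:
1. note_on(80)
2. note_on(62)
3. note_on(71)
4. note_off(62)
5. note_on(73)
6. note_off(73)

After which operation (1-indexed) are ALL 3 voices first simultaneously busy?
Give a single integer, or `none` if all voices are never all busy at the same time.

Answer: 3

Derivation:
Op 1: note_on(80): voice 0 is free -> assigned | voices=[80 - -]
Op 2: note_on(62): voice 1 is free -> assigned | voices=[80 62 -]
Op 3: note_on(71): voice 2 is free -> assigned | voices=[80 62 71]
Op 4: note_off(62): free voice 1 | voices=[80 - 71]
Op 5: note_on(73): voice 1 is free -> assigned | voices=[80 73 71]
Op 6: note_off(73): free voice 1 | voices=[80 - 71]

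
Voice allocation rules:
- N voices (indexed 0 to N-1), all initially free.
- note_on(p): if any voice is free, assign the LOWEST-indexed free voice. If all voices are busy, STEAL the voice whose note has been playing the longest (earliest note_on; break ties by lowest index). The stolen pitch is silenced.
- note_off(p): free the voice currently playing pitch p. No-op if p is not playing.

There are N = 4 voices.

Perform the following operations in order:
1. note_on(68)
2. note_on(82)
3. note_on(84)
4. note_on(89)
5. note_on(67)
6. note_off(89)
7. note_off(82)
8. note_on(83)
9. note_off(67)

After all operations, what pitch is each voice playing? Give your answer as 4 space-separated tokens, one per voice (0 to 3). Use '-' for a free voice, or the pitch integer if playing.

Answer: - 83 84 -

Derivation:
Op 1: note_on(68): voice 0 is free -> assigned | voices=[68 - - -]
Op 2: note_on(82): voice 1 is free -> assigned | voices=[68 82 - -]
Op 3: note_on(84): voice 2 is free -> assigned | voices=[68 82 84 -]
Op 4: note_on(89): voice 3 is free -> assigned | voices=[68 82 84 89]
Op 5: note_on(67): all voices busy, STEAL voice 0 (pitch 68, oldest) -> assign | voices=[67 82 84 89]
Op 6: note_off(89): free voice 3 | voices=[67 82 84 -]
Op 7: note_off(82): free voice 1 | voices=[67 - 84 -]
Op 8: note_on(83): voice 1 is free -> assigned | voices=[67 83 84 -]
Op 9: note_off(67): free voice 0 | voices=[- 83 84 -]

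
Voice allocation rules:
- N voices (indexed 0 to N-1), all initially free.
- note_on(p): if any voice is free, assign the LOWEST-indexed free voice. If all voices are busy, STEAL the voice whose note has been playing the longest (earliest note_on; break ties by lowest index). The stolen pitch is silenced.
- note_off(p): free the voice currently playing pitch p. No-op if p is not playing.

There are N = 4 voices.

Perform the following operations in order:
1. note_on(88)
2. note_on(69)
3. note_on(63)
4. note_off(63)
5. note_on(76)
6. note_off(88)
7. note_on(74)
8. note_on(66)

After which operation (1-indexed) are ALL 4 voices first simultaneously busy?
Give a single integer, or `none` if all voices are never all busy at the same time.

Answer: 8

Derivation:
Op 1: note_on(88): voice 0 is free -> assigned | voices=[88 - - -]
Op 2: note_on(69): voice 1 is free -> assigned | voices=[88 69 - -]
Op 3: note_on(63): voice 2 is free -> assigned | voices=[88 69 63 -]
Op 4: note_off(63): free voice 2 | voices=[88 69 - -]
Op 5: note_on(76): voice 2 is free -> assigned | voices=[88 69 76 -]
Op 6: note_off(88): free voice 0 | voices=[- 69 76 -]
Op 7: note_on(74): voice 0 is free -> assigned | voices=[74 69 76 -]
Op 8: note_on(66): voice 3 is free -> assigned | voices=[74 69 76 66]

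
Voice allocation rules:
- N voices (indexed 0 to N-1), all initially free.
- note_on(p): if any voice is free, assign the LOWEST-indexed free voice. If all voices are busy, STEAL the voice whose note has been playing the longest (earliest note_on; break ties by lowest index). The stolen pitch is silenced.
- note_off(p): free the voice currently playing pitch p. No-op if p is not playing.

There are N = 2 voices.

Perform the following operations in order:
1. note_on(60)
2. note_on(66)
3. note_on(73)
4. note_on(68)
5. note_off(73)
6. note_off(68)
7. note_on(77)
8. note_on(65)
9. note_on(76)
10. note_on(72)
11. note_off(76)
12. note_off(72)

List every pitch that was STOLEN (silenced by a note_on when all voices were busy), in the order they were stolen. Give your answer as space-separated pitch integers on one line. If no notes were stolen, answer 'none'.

Answer: 60 66 77 65

Derivation:
Op 1: note_on(60): voice 0 is free -> assigned | voices=[60 -]
Op 2: note_on(66): voice 1 is free -> assigned | voices=[60 66]
Op 3: note_on(73): all voices busy, STEAL voice 0 (pitch 60, oldest) -> assign | voices=[73 66]
Op 4: note_on(68): all voices busy, STEAL voice 1 (pitch 66, oldest) -> assign | voices=[73 68]
Op 5: note_off(73): free voice 0 | voices=[- 68]
Op 6: note_off(68): free voice 1 | voices=[- -]
Op 7: note_on(77): voice 0 is free -> assigned | voices=[77 -]
Op 8: note_on(65): voice 1 is free -> assigned | voices=[77 65]
Op 9: note_on(76): all voices busy, STEAL voice 0 (pitch 77, oldest) -> assign | voices=[76 65]
Op 10: note_on(72): all voices busy, STEAL voice 1 (pitch 65, oldest) -> assign | voices=[76 72]
Op 11: note_off(76): free voice 0 | voices=[- 72]
Op 12: note_off(72): free voice 1 | voices=[- -]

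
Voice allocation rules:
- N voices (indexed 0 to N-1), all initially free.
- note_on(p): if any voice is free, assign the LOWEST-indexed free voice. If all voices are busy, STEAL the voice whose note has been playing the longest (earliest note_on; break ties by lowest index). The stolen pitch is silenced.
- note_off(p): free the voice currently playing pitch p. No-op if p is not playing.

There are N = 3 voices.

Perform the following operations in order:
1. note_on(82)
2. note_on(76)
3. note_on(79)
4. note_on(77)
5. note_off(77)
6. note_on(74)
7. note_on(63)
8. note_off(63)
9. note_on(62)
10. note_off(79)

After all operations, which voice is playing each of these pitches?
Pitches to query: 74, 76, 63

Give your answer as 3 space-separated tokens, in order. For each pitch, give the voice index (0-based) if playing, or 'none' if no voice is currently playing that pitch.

Op 1: note_on(82): voice 0 is free -> assigned | voices=[82 - -]
Op 2: note_on(76): voice 1 is free -> assigned | voices=[82 76 -]
Op 3: note_on(79): voice 2 is free -> assigned | voices=[82 76 79]
Op 4: note_on(77): all voices busy, STEAL voice 0 (pitch 82, oldest) -> assign | voices=[77 76 79]
Op 5: note_off(77): free voice 0 | voices=[- 76 79]
Op 6: note_on(74): voice 0 is free -> assigned | voices=[74 76 79]
Op 7: note_on(63): all voices busy, STEAL voice 1 (pitch 76, oldest) -> assign | voices=[74 63 79]
Op 8: note_off(63): free voice 1 | voices=[74 - 79]
Op 9: note_on(62): voice 1 is free -> assigned | voices=[74 62 79]
Op 10: note_off(79): free voice 2 | voices=[74 62 -]

Answer: 0 none none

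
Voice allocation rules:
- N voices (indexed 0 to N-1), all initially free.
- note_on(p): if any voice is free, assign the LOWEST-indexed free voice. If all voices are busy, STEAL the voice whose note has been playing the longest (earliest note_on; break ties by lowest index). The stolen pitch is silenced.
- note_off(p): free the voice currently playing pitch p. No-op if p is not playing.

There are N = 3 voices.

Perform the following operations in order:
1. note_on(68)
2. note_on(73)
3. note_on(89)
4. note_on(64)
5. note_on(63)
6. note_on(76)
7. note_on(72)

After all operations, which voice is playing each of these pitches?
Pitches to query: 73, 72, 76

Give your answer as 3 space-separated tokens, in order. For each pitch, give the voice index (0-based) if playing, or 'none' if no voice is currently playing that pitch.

Op 1: note_on(68): voice 0 is free -> assigned | voices=[68 - -]
Op 2: note_on(73): voice 1 is free -> assigned | voices=[68 73 -]
Op 3: note_on(89): voice 2 is free -> assigned | voices=[68 73 89]
Op 4: note_on(64): all voices busy, STEAL voice 0 (pitch 68, oldest) -> assign | voices=[64 73 89]
Op 5: note_on(63): all voices busy, STEAL voice 1 (pitch 73, oldest) -> assign | voices=[64 63 89]
Op 6: note_on(76): all voices busy, STEAL voice 2 (pitch 89, oldest) -> assign | voices=[64 63 76]
Op 7: note_on(72): all voices busy, STEAL voice 0 (pitch 64, oldest) -> assign | voices=[72 63 76]

Answer: none 0 2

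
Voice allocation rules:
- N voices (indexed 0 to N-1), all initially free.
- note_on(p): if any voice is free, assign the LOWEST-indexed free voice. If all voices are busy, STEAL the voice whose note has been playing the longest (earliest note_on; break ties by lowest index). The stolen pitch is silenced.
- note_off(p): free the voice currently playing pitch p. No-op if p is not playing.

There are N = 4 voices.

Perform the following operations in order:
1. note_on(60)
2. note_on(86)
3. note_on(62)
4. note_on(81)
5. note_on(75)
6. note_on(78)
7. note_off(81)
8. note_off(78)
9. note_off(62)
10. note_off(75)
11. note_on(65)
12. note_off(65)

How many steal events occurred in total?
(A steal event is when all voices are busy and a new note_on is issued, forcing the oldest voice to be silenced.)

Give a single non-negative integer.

Op 1: note_on(60): voice 0 is free -> assigned | voices=[60 - - -]
Op 2: note_on(86): voice 1 is free -> assigned | voices=[60 86 - -]
Op 3: note_on(62): voice 2 is free -> assigned | voices=[60 86 62 -]
Op 4: note_on(81): voice 3 is free -> assigned | voices=[60 86 62 81]
Op 5: note_on(75): all voices busy, STEAL voice 0 (pitch 60, oldest) -> assign | voices=[75 86 62 81]
Op 6: note_on(78): all voices busy, STEAL voice 1 (pitch 86, oldest) -> assign | voices=[75 78 62 81]
Op 7: note_off(81): free voice 3 | voices=[75 78 62 -]
Op 8: note_off(78): free voice 1 | voices=[75 - 62 -]
Op 9: note_off(62): free voice 2 | voices=[75 - - -]
Op 10: note_off(75): free voice 0 | voices=[- - - -]
Op 11: note_on(65): voice 0 is free -> assigned | voices=[65 - - -]
Op 12: note_off(65): free voice 0 | voices=[- - - -]

Answer: 2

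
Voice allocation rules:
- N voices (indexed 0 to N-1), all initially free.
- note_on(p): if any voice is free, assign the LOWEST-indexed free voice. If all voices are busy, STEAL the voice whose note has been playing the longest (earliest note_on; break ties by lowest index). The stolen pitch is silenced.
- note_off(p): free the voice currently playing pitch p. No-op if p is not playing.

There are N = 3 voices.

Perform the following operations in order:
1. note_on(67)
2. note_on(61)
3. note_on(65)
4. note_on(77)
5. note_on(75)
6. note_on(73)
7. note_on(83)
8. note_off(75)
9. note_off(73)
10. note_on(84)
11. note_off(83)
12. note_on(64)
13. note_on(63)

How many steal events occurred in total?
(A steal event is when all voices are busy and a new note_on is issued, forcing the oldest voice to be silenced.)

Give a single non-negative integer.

Op 1: note_on(67): voice 0 is free -> assigned | voices=[67 - -]
Op 2: note_on(61): voice 1 is free -> assigned | voices=[67 61 -]
Op 3: note_on(65): voice 2 is free -> assigned | voices=[67 61 65]
Op 4: note_on(77): all voices busy, STEAL voice 0 (pitch 67, oldest) -> assign | voices=[77 61 65]
Op 5: note_on(75): all voices busy, STEAL voice 1 (pitch 61, oldest) -> assign | voices=[77 75 65]
Op 6: note_on(73): all voices busy, STEAL voice 2 (pitch 65, oldest) -> assign | voices=[77 75 73]
Op 7: note_on(83): all voices busy, STEAL voice 0 (pitch 77, oldest) -> assign | voices=[83 75 73]
Op 8: note_off(75): free voice 1 | voices=[83 - 73]
Op 9: note_off(73): free voice 2 | voices=[83 - -]
Op 10: note_on(84): voice 1 is free -> assigned | voices=[83 84 -]
Op 11: note_off(83): free voice 0 | voices=[- 84 -]
Op 12: note_on(64): voice 0 is free -> assigned | voices=[64 84 -]
Op 13: note_on(63): voice 2 is free -> assigned | voices=[64 84 63]

Answer: 4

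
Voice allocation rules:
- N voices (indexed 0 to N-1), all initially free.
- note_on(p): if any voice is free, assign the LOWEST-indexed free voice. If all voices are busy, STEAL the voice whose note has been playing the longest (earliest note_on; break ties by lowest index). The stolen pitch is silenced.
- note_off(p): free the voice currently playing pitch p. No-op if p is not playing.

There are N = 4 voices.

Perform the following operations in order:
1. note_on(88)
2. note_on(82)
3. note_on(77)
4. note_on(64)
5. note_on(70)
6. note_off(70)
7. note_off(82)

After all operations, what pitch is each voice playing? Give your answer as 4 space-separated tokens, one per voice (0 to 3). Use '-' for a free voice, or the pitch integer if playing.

Op 1: note_on(88): voice 0 is free -> assigned | voices=[88 - - -]
Op 2: note_on(82): voice 1 is free -> assigned | voices=[88 82 - -]
Op 3: note_on(77): voice 2 is free -> assigned | voices=[88 82 77 -]
Op 4: note_on(64): voice 3 is free -> assigned | voices=[88 82 77 64]
Op 5: note_on(70): all voices busy, STEAL voice 0 (pitch 88, oldest) -> assign | voices=[70 82 77 64]
Op 6: note_off(70): free voice 0 | voices=[- 82 77 64]
Op 7: note_off(82): free voice 1 | voices=[- - 77 64]

Answer: - - 77 64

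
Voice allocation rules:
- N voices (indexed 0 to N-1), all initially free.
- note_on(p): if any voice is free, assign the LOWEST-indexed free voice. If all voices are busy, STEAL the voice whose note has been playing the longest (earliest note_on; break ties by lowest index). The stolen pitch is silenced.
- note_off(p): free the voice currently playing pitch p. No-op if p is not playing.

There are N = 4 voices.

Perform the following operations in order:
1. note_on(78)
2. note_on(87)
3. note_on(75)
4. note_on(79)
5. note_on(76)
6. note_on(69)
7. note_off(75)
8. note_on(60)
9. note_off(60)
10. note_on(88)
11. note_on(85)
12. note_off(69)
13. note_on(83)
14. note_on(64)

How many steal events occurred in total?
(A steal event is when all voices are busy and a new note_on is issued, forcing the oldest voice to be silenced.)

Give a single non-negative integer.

Answer: 4

Derivation:
Op 1: note_on(78): voice 0 is free -> assigned | voices=[78 - - -]
Op 2: note_on(87): voice 1 is free -> assigned | voices=[78 87 - -]
Op 3: note_on(75): voice 2 is free -> assigned | voices=[78 87 75 -]
Op 4: note_on(79): voice 3 is free -> assigned | voices=[78 87 75 79]
Op 5: note_on(76): all voices busy, STEAL voice 0 (pitch 78, oldest) -> assign | voices=[76 87 75 79]
Op 6: note_on(69): all voices busy, STEAL voice 1 (pitch 87, oldest) -> assign | voices=[76 69 75 79]
Op 7: note_off(75): free voice 2 | voices=[76 69 - 79]
Op 8: note_on(60): voice 2 is free -> assigned | voices=[76 69 60 79]
Op 9: note_off(60): free voice 2 | voices=[76 69 - 79]
Op 10: note_on(88): voice 2 is free -> assigned | voices=[76 69 88 79]
Op 11: note_on(85): all voices busy, STEAL voice 3 (pitch 79, oldest) -> assign | voices=[76 69 88 85]
Op 12: note_off(69): free voice 1 | voices=[76 - 88 85]
Op 13: note_on(83): voice 1 is free -> assigned | voices=[76 83 88 85]
Op 14: note_on(64): all voices busy, STEAL voice 0 (pitch 76, oldest) -> assign | voices=[64 83 88 85]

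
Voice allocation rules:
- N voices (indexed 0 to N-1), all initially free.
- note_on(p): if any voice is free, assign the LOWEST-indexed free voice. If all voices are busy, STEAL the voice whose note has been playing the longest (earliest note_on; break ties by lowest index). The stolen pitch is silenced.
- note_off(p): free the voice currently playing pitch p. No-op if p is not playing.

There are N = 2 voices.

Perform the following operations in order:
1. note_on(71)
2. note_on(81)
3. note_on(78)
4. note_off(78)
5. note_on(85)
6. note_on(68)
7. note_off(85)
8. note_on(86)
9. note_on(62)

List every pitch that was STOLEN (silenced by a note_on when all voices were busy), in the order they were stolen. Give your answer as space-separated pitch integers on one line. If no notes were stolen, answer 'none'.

Answer: 71 81 68

Derivation:
Op 1: note_on(71): voice 0 is free -> assigned | voices=[71 -]
Op 2: note_on(81): voice 1 is free -> assigned | voices=[71 81]
Op 3: note_on(78): all voices busy, STEAL voice 0 (pitch 71, oldest) -> assign | voices=[78 81]
Op 4: note_off(78): free voice 0 | voices=[- 81]
Op 5: note_on(85): voice 0 is free -> assigned | voices=[85 81]
Op 6: note_on(68): all voices busy, STEAL voice 1 (pitch 81, oldest) -> assign | voices=[85 68]
Op 7: note_off(85): free voice 0 | voices=[- 68]
Op 8: note_on(86): voice 0 is free -> assigned | voices=[86 68]
Op 9: note_on(62): all voices busy, STEAL voice 1 (pitch 68, oldest) -> assign | voices=[86 62]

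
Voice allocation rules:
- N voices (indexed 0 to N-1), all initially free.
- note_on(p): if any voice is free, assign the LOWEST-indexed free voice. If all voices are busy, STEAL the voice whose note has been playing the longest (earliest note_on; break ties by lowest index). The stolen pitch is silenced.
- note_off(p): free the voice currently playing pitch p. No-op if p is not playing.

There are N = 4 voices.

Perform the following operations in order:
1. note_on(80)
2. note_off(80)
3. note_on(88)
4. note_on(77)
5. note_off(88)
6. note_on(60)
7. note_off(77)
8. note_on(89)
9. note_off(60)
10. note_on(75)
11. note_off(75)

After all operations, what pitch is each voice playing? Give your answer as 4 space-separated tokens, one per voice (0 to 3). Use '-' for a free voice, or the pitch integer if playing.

Answer: - 89 - -

Derivation:
Op 1: note_on(80): voice 0 is free -> assigned | voices=[80 - - -]
Op 2: note_off(80): free voice 0 | voices=[- - - -]
Op 3: note_on(88): voice 0 is free -> assigned | voices=[88 - - -]
Op 4: note_on(77): voice 1 is free -> assigned | voices=[88 77 - -]
Op 5: note_off(88): free voice 0 | voices=[- 77 - -]
Op 6: note_on(60): voice 0 is free -> assigned | voices=[60 77 - -]
Op 7: note_off(77): free voice 1 | voices=[60 - - -]
Op 8: note_on(89): voice 1 is free -> assigned | voices=[60 89 - -]
Op 9: note_off(60): free voice 0 | voices=[- 89 - -]
Op 10: note_on(75): voice 0 is free -> assigned | voices=[75 89 - -]
Op 11: note_off(75): free voice 0 | voices=[- 89 - -]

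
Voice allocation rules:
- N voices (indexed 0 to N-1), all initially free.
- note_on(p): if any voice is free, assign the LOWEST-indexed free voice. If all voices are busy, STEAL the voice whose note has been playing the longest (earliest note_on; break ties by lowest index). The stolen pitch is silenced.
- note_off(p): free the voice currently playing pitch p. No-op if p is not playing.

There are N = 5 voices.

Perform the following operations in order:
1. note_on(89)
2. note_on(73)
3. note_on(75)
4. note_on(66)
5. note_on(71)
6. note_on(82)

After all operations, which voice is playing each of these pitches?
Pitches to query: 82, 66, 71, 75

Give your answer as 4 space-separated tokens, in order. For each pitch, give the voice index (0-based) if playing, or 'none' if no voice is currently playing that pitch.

Answer: 0 3 4 2

Derivation:
Op 1: note_on(89): voice 0 is free -> assigned | voices=[89 - - - -]
Op 2: note_on(73): voice 1 is free -> assigned | voices=[89 73 - - -]
Op 3: note_on(75): voice 2 is free -> assigned | voices=[89 73 75 - -]
Op 4: note_on(66): voice 3 is free -> assigned | voices=[89 73 75 66 -]
Op 5: note_on(71): voice 4 is free -> assigned | voices=[89 73 75 66 71]
Op 6: note_on(82): all voices busy, STEAL voice 0 (pitch 89, oldest) -> assign | voices=[82 73 75 66 71]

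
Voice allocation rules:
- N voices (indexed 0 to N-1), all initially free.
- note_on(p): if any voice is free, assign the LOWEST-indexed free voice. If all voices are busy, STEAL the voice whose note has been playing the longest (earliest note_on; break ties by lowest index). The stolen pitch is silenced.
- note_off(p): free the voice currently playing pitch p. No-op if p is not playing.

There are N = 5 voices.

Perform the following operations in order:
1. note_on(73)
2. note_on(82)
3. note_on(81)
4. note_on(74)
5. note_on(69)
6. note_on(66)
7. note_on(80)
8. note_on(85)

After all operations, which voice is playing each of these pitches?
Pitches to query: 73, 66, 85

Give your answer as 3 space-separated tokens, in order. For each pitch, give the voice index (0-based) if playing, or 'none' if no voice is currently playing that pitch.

Answer: none 0 2

Derivation:
Op 1: note_on(73): voice 0 is free -> assigned | voices=[73 - - - -]
Op 2: note_on(82): voice 1 is free -> assigned | voices=[73 82 - - -]
Op 3: note_on(81): voice 2 is free -> assigned | voices=[73 82 81 - -]
Op 4: note_on(74): voice 3 is free -> assigned | voices=[73 82 81 74 -]
Op 5: note_on(69): voice 4 is free -> assigned | voices=[73 82 81 74 69]
Op 6: note_on(66): all voices busy, STEAL voice 0 (pitch 73, oldest) -> assign | voices=[66 82 81 74 69]
Op 7: note_on(80): all voices busy, STEAL voice 1 (pitch 82, oldest) -> assign | voices=[66 80 81 74 69]
Op 8: note_on(85): all voices busy, STEAL voice 2 (pitch 81, oldest) -> assign | voices=[66 80 85 74 69]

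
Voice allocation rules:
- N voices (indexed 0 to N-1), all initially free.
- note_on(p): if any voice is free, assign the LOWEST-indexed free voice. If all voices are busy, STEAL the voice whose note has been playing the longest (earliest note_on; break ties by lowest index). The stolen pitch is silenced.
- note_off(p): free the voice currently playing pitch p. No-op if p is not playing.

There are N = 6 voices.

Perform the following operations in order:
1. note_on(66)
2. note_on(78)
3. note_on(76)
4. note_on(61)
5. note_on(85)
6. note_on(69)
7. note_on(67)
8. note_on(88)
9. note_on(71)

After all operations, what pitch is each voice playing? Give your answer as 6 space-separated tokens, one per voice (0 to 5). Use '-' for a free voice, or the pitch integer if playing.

Op 1: note_on(66): voice 0 is free -> assigned | voices=[66 - - - - -]
Op 2: note_on(78): voice 1 is free -> assigned | voices=[66 78 - - - -]
Op 3: note_on(76): voice 2 is free -> assigned | voices=[66 78 76 - - -]
Op 4: note_on(61): voice 3 is free -> assigned | voices=[66 78 76 61 - -]
Op 5: note_on(85): voice 4 is free -> assigned | voices=[66 78 76 61 85 -]
Op 6: note_on(69): voice 5 is free -> assigned | voices=[66 78 76 61 85 69]
Op 7: note_on(67): all voices busy, STEAL voice 0 (pitch 66, oldest) -> assign | voices=[67 78 76 61 85 69]
Op 8: note_on(88): all voices busy, STEAL voice 1 (pitch 78, oldest) -> assign | voices=[67 88 76 61 85 69]
Op 9: note_on(71): all voices busy, STEAL voice 2 (pitch 76, oldest) -> assign | voices=[67 88 71 61 85 69]

Answer: 67 88 71 61 85 69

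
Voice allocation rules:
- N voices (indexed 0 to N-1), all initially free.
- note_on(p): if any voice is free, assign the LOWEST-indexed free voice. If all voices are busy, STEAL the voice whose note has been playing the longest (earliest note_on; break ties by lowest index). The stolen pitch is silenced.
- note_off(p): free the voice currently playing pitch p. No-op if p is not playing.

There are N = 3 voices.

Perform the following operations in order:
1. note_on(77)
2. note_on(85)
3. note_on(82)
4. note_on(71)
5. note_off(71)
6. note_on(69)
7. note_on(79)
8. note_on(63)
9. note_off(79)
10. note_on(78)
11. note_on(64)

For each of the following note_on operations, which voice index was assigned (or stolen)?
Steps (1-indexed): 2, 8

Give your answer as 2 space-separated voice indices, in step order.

Answer: 1 2

Derivation:
Op 1: note_on(77): voice 0 is free -> assigned | voices=[77 - -]
Op 2: note_on(85): voice 1 is free -> assigned | voices=[77 85 -]
Op 3: note_on(82): voice 2 is free -> assigned | voices=[77 85 82]
Op 4: note_on(71): all voices busy, STEAL voice 0 (pitch 77, oldest) -> assign | voices=[71 85 82]
Op 5: note_off(71): free voice 0 | voices=[- 85 82]
Op 6: note_on(69): voice 0 is free -> assigned | voices=[69 85 82]
Op 7: note_on(79): all voices busy, STEAL voice 1 (pitch 85, oldest) -> assign | voices=[69 79 82]
Op 8: note_on(63): all voices busy, STEAL voice 2 (pitch 82, oldest) -> assign | voices=[69 79 63]
Op 9: note_off(79): free voice 1 | voices=[69 - 63]
Op 10: note_on(78): voice 1 is free -> assigned | voices=[69 78 63]
Op 11: note_on(64): all voices busy, STEAL voice 0 (pitch 69, oldest) -> assign | voices=[64 78 63]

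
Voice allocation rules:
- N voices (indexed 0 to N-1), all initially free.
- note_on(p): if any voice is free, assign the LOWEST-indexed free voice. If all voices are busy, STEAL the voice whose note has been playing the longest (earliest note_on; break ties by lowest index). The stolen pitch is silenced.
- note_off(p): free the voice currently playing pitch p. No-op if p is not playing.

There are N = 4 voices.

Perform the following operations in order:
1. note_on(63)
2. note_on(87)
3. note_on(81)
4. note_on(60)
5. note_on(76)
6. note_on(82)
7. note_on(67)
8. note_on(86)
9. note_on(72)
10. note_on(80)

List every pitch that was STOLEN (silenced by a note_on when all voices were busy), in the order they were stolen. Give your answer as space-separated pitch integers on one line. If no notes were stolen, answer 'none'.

Answer: 63 87 81 60 76 82

Derivation:
Op 1: note_on(63): voice 0 is free -> assigned | voices=[63 - - -]
Op 2: note_on(87): voice 1 is free -> assigned | voices=[63 87 - -]
Op 3: note_on(81): voice 2 is free -> assigned | voices=[63 87 81 -]
Op 4: note_on(60): voice 3 is free -> assigned | voices=[63 87 81 60]
Op 5: note_on(76): all voices busy, STEAL voice 0 (pitch 63, oldest) -> assign | voices=[76 87 81 60]
Op 6: note_on(82): all voices busy, STEAL voice 1 (pitch 87, oldest) -> assign | voices=[76 82 81 60]
Op 7: note_on(67): all voices busy, STEAL voice 2 (pitch 81, oldest) -> assign | voices=[76 82 67 60]
Op 8: note_on(86): all voices busy, STEAL voice 3 (pitch 60, oldest) -> assign | voices=[76 82 67 86]
Op 9: note_on(72): all voices busy, STEAL voice 0 (pitch 76, oldest) -> assign | voices=[72 82 67 86]
Op 10: note_on(80): all voices busy, STEAL voice 1 (pitch 82, oldest) -> assign | voices=[72 80 67 86]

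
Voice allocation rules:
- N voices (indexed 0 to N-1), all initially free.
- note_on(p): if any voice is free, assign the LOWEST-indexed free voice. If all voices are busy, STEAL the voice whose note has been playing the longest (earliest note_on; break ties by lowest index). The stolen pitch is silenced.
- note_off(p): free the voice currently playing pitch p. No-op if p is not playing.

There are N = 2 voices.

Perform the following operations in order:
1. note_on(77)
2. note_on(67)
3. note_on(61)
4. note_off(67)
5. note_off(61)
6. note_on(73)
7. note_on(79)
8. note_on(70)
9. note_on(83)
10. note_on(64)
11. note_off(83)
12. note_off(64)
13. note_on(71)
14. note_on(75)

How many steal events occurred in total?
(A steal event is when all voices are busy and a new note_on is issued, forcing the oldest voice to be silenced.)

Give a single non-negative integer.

Op 1: note_on(77): voice 0 is free -> assigned | voices=[77 -]
Op 2: note_on(67): voice 1 is free -> assigned | voices=[77 67]
Op 3: note_on(61): all voices busy, STEAL voice 0 (pitch 77, oldest) -> assign | voices=[61 67]
Op 4: note_off(67): free voice 1 | voices=[61 -]
Op 5: note_off(61): free voice 0 | voices=[- -]
Op 6: note_on(73): voice 0 is free -> assigned | voices=[73 -]
Op 7: note_on(79): voice 1 is free -> assigned | voices=[73 79]
Op 8: note_on(70): all voices busy, STEAL voice 0 (pitch 73, oldest) -> assign | voices=[70 79]
Op 9: note_on(83): all voices busy, STEAL voice 1 (pitch 79, oldest) -> assign | voices=[70 83]
Op 10: note_on(64): all voices busy, STEAL voice 0 (pitch 70, oldest) -> assign | voices=[64 83]
Op 11: note_off(83): free voice 1 | voices=[64 -]
Op 12: note_off(64): free voice 0 | voices=[- -]
Op 13: note_on(71): voice 0 is free -> assigned | voices=[71 -]
Op 14: note_on(75): voice 1 is free -> assigned | voices=[71 75]

Answer: 4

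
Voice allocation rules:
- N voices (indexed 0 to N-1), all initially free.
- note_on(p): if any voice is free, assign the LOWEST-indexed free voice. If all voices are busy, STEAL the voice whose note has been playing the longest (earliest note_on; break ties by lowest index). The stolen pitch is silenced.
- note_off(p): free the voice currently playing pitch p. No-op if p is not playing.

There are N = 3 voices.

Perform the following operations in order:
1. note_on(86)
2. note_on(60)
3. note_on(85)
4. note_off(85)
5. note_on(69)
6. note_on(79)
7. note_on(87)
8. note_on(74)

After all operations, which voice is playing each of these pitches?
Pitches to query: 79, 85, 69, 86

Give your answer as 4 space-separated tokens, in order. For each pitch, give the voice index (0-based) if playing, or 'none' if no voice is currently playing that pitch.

Op 1: note_on(86): voice 0 is free -> assigned | voices=[86 - -]
Op 2: note_on(60): voice 1 is free -> assigned | voices=[86 60 -]
Op 3: note_on(85): voice 2 is free -> assigned | voices=[86 60 85]
Op 4: note_off(85): free voice 2 | voices=[86 60 -]
Op 5: note_on(69): voice 2 is free -> assigned | voices=[86 60 69]
Op 6: note_on(79): all voices busy, STEAL voice 0 (pitch 86, oldest) -> assign | voices=[79 60 69]
Op 7: note_on(87): all voices busy, STEAL voice 1 (pitch 60, oldest) -> assign | voices=[79 87 69]
Op 8: note_on(74): all voices busy, STEAL voice 2 (pitch 69, oldest) -> assign | voices=[79 87 74]

Answer: 0 none none none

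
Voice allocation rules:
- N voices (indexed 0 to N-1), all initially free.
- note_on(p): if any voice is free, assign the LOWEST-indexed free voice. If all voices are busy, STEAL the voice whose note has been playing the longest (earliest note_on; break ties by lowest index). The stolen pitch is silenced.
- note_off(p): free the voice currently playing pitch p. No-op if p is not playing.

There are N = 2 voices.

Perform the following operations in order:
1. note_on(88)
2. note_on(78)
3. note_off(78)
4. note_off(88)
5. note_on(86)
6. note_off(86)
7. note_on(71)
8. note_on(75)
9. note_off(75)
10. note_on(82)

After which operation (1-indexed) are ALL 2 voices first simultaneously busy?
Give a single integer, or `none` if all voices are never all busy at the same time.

Answer: 2

Derivation:
Op 1: note_on(88): voice 0 is free -> assigned | voices=[88 -]
Op 2: note_on(78): voice 1 is free -> assigned | voices=[88 78]
Op 3: note_off(78): free voice 1 | voices=[88 -]
Op 4: note_off(88): free voice 0 | voices=[- -]
Op 5: note_on(86): voice 0 is free -> assigned | voices=[86 -]
Op 6: note_off(86): free voice 0 | voices=[- -]
Op 7: note_on(71): voice 0 is free -> assigned | voices=[71 -]
Op 8: note_on(75): voice 1 is free -> assigned | voices=[71 75]
Op 9: note_off(75): free voice 1 | voices=[71 -]
Op 10: note_on(82): voice 1 is free -> assigned | voices=[71 82]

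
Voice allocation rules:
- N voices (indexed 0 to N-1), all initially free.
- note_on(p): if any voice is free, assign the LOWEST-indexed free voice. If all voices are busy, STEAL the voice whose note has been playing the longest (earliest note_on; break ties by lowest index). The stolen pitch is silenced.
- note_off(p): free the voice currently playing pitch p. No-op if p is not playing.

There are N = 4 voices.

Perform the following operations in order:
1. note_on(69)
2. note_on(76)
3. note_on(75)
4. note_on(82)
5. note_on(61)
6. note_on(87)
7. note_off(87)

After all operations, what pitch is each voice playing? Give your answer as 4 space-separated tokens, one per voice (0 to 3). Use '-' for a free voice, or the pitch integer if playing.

Op 1: note_on(69): voice 0 is free -> assigned | voices=[69 - - -]
Op 2: note_on(76): voice 1 is free -> assigned | voices=[69 76 - -]
Op 3: note_on(75): voice 2 is free -> assigned | voices=[69 76 75 -]
Op 4: note_on(82): voice 3 is free -> assigned | voices=[69 76 75 82]
Op 5: note_on(61): all voices busy, STEAL voice 0 (pitch 69, oldest) -> assign | voices=[61 76 75 82]
Op 6: note_on(87): all voices busy, STEAL voice 1 (pitch 76, oldest) -> assign | voices=[61 87 75 82]
Op 7: note_off(87): free voice 1 | voices=[61 - 75 82]

Answer: 61 - 75 82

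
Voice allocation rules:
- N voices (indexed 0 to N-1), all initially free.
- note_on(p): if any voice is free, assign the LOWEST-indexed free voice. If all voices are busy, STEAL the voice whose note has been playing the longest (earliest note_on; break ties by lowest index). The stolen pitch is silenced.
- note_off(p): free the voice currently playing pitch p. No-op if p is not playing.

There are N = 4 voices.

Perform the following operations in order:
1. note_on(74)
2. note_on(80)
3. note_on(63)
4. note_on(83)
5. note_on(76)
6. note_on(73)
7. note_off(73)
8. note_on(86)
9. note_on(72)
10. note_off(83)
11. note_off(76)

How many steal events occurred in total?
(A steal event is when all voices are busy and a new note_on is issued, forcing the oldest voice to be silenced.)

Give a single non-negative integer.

Answer: 3

Derivation:
Op 1: note_on(74): voice 0 is free -> assigned | voices=[74 - - -]
Op 2: note_on(80): voice 1 is free -> assigned | voices=[74 80 - -]
Op 3: note_on(63): voice 2 is free -> assigned | voices=[74 80 63 -]
Op 4: note_on(83): voice 3 is free -> assigned | voices=[74 80 63 83]
Op 5: note_on(76): all voices busy, STEAL voice 0 (pitch 74, oldest) -> assign | voices=[76 80 63 83]
Op 6: note_on(73): all voices busy, STEAL voice 1 (pitch 80, oldest) -> assign | voices=[76 73 63 83]
Op 7: note_off(73): free voice 1 | voices=[76 - 63 83]
Op 8: note_on(86): voice 1 is free -> assigned | voices=[76 86 63 83]
Op 9: note_on(72): all voices busy, STEAL voice 2 (pitch 63, oldest) -> assign | voices=[76 86 72 83]
Op 10: note_off(83): free voice 3 | voices=[76 86 72 -]
Op 11: note_off(76): free voice 0 | voices=[- 86 72 -]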